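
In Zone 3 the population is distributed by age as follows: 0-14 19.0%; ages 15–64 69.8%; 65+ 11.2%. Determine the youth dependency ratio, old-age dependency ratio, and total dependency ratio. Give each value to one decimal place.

Youth dependency ratio = 19.0 / 69.8 × 100 = 27.2
Old-age dependency ratio = 11.2 / 69.8 × 100 = 16.0
Total dependency ratio = (19.0 + 11.2) / 69.8 × 100 = 30.2 / 69.8 × 100 = 43.3

Youth dependency ratio: 27.2
Old-age dependency ratio: 16.0
Total dependency ratio: 43.3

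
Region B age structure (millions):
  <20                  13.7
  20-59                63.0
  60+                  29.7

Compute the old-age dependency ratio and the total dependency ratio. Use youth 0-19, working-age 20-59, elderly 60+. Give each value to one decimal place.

Old-age dependency ratio = 29.7 / 63.0 × 100 = 47.1
Total dependency ratio = (13.7 + 29.7) / 63.0 × 100 = 43.4 / 63.0 × 100 = 68.9

Old-age dependency ratio: 47.1
Total dependency ratio: 68.9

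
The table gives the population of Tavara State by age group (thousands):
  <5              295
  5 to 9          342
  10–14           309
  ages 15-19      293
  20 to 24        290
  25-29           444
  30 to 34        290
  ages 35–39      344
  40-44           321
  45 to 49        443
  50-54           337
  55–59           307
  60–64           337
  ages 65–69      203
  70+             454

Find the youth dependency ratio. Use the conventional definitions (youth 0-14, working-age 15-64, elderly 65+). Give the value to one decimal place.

0–14: 295 + 342 + 309 = 946
15–64: 293 + 290 + 444 + 290 + 344 + 321 + 443 + 337 + 307 + 337 = 3 406
65+: 203 + 454 = 657
Youth dependency ratio = 946 / 3 406 × 100 = 27.8

Youth dependency ratio: 27.8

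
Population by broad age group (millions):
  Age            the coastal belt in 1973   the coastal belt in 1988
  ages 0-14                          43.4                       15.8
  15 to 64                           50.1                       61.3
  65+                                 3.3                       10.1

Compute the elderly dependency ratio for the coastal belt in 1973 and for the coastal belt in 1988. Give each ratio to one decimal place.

the coastal belt in 1973: 3.3 / 50.1 × 100 = 6.6
the coastal belt in 1988: 10.1 / 61.3 × 100 = 16.5

the coastal belt in 1973: 6.6
the coastal belt in 1988: 16.5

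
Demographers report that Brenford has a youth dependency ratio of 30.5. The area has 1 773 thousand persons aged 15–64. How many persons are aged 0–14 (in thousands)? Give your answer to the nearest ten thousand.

Aged 0–14: 540

Youth dependency ratio = youth / working-age × 100
30.5 = Y / 1 773 × 100
⇒ 540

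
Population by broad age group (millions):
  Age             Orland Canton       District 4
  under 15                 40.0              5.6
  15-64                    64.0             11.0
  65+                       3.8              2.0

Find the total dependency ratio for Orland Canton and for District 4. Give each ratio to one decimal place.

Orland Canton: 68.4
District 4: 69.1

Orland Canton: (40.0 + 3.8) / 64.0 × 100 = 43.8 / 64.0 × 100 = 68.4
District 4: (5.6 + 2.0) / 11.0 × 100 = 7.6 / 11.0 × 100 = 69.1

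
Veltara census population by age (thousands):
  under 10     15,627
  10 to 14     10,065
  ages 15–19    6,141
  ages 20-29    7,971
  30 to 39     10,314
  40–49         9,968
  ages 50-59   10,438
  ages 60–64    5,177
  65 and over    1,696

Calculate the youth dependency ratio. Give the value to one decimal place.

Youth dependency ratio: 51.4

0–14: 15,627 + 10,065 = 25,692
15–64: 6,141 + 7,971 + 10,314 + 9,968 + 10,438 + 5,177 = 50,009
65+: 1,696
Youth dependency ratio = 25,692 / 50,009 × 100 = 51.4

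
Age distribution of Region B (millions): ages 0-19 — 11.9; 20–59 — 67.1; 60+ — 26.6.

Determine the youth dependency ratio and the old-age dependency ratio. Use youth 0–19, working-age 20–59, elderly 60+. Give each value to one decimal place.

Youth dependency ratio: 17.7
Old-age dependency ratio: 39.6

Youth dependency ratio = 11.9 / 67.1 × 100 = 17.7
Old-age dependency ratio = 26.6 / 67.1 × 100 = 39.6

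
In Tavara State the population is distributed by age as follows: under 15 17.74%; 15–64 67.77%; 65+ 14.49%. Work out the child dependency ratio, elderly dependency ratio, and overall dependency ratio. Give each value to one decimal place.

Youth dependency ratio = 17.74 / 67.77 × 100 = 26.2
Old-age dependency ratio = 14.49 / 67.77 × 100 = 21.4
Total dependency ratio = (17.74 + 14.49) / 67.77 × 100 = 32.23 / 67.77 × 100 = 47.6

Youth dependency ratio: 26.2
Old-age dependency ratio: 21.4
Total dependency ratio: 47.6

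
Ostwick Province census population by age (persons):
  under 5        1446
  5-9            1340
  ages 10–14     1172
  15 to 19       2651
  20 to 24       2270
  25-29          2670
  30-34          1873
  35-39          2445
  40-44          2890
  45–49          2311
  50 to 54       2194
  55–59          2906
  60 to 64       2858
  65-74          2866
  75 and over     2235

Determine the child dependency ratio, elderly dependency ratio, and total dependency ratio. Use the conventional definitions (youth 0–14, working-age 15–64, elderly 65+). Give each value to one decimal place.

0–14: 1446 + 1340 + 1172 = 3958
15–64: 2651 + 2270 + 2670 + 1873 + 2445 + 2890 + 2311 + 2194 + 2906 + 2858 = 25068
65+: 2866 + 2235 = 5101
Youth dependency ratio = 3958 / 25068 × 100 = 15.8
Old-age dependency ratio = 5101 / 25068 × 100 = 20.3
Total dependency ratio = (3958 + 5101) / 25068 × 100 = 9059 / 25068 × 100 = 36.1

Youth dependency ratio: 15.8
Old-age dependency ratio: 20.3
Total dependency ratio: 36.1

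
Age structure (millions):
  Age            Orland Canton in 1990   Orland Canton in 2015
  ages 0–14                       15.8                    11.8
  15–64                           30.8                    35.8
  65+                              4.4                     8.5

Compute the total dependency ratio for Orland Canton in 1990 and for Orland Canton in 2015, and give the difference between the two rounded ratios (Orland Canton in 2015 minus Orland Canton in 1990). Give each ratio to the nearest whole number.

Orland Canton in 1990: 66
Orland Canton in 2015: 57
Difference: -9

Orland Canton in 1990: (15.8 + 4.4) / 30.8 × 100 = 20.2 / 30.8 × 100 = 66
Orland Canton in 2015: (11.8 + 8.5) / 35.8 × 100 = 20.3 / 35.8 × 100 = 57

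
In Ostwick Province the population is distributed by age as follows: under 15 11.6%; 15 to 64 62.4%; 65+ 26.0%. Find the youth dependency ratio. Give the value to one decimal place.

Youth dependency ratio = 11.6 / 62.4 × 100 = 18.6

Youth dependency ratio: 18.6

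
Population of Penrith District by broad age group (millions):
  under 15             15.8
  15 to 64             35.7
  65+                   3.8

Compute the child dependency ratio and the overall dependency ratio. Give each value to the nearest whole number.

Youth dependency ratio: 44
Total dependency ratio: 55

Youth dependency ratio = 15.8 / 35.7 × 100 = 44
Total dependency ratio = (15.8 + 3.8) / 35.7 × 100 = 19.6 / 35.7 × 100 = 55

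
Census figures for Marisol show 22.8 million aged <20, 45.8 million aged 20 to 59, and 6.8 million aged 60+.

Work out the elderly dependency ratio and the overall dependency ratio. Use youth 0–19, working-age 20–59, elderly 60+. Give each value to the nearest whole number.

Old-age dependency ratio: 15
Total dependency ratio: 65

Old-age dependency ratio = 6.8 / 45.8 × 100 = 15
Total dependency ratio = (22.8 + 6.8) / 45.8 × 100 = 29.6 / 45.8 × 100 = 65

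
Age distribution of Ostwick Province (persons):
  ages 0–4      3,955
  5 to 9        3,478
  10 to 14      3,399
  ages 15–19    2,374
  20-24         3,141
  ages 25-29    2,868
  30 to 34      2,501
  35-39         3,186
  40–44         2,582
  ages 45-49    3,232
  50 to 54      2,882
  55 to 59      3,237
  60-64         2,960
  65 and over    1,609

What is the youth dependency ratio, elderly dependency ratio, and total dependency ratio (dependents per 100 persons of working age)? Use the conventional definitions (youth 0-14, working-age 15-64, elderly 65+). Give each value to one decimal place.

Youth dependency ratio: 37.4
Old-age dependency ratio: 5.6
Total dependency ratio: 43.0

0–14: 3,955 + 3,478 + 3,399 = 10,832
15–64: 2,374 + 3,141 + 2,868 + 2,501 + 3,186 + 2,582 + 3,232 + 2,882 + 3,237 + 2,960 = 28,963
65+: 1,609
Youth dependency ratio = 10,832 / 28,963 × 100 = 37.4
Old-age dependency ratio = 1,609 / 28,963 × 100 = 5.6
Total dependency ratio = (10,832 + 1,609) / 28,963 × 100 = 12,441 / 28,963 × 100 = 43.0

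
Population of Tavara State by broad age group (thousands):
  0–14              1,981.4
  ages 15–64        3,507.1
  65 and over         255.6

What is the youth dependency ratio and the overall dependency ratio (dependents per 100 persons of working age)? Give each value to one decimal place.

Youth dependency ratio: 56.5
Total dependency ratio: 63.8

Youth dependency ratio = 1,981.4 / 3,507.1 × 100 = 56.5
Total dependency ratio = (1,981.4 + 255.6) / 3,507.1 × 100 = 2,237.0 / 3,507.1 × 100 = 63.8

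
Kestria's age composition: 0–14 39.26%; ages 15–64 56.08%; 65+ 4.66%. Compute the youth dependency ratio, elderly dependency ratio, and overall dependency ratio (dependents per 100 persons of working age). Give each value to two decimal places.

Youth dependency ratio: 70.01
Old-age dependency ratio: 8.31
Total dependency ratio: 78.32

Youth dependency ratio = 39.26 / 56.08 × 100 = 70.01
Old-age dependency ratio = 4.66 / 56.08 × 100 = 8.31
Total dependency ratio = (39.26 + 4.66) / 56.08 × 100 = 43.92 / 56.08 × 100 = 78.32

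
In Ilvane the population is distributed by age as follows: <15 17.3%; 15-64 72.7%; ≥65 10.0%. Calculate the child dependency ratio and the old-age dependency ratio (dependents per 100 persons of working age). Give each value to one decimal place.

Youth dependency ratio = 17.3 / 72.7 × 100 = 23.8
Old-age dependency ratio = 10.0 / 72.7 × 100 = 13.8

Youth dependency ratio: 23.8
Old-age dependency ratio: 13.8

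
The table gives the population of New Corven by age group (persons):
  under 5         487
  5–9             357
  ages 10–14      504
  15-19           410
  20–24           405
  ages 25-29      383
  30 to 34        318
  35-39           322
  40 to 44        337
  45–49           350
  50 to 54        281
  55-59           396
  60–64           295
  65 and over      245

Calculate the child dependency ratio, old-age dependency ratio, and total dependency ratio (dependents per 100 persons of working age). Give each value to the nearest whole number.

Youth dependency ratio: 39
Old-age dependency ratio: 7
Total dependency ratio: 46

0–14: 487 + 357 + 504 = 1,348
15–64: 410 + 405 + 383 + 318 + 322 + 337 + 350 + 281 + 396 + 295 = 3,497
65+: 245
Youth dependency ratio = 1,348 / 3,497 × 100 = 39
Old-age dependency ratio = 245 / 3,497 × 100 = 7
Total dependency ratio = (1,348 + 245) / 3,497 × 100 = 1,593 / 3,497 × 100 = 46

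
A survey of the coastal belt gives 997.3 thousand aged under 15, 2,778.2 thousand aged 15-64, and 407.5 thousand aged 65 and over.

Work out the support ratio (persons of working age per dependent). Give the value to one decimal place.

Support ratio: 2.0

Support ratio = 2,778.2 / (997.3 + 407.5) = 2,778.2 / 1,404.8 = 2.0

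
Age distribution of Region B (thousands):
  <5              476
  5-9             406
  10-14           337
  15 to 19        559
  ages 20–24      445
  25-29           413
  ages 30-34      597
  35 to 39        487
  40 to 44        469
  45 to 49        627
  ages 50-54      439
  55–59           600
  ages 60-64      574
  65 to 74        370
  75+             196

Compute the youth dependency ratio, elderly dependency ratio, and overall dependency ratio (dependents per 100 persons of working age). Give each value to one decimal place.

0–14: 476 + 406 + 337 = 1 219
15–64: 559 + 445 + 413 + 597 + 487 + 469 + 627 + 439 + 600 + 574 = 5 210
65+: 370 + 196 = 566
Youth dependency ratio = 1 219 / 5 210 × 100 = 23.4
Old-age dependency ratio = 566 / 5 210 × 100 = 10.9
Total dependency ratio = (1 219 + 566) / 5 210 × 100 = 1 785 / 5 210 × 100 = 34.3

Youth dependency ratio: 23.4
Old-age dependency ratio: 10.9
Total dependency ratio: 34.3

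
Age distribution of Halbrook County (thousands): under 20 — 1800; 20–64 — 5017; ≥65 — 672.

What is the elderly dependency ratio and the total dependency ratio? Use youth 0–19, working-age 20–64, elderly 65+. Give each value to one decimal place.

Old-age dependency ratio = 672 / 5017 × 100 = 13.4
Total dependency ratio = (1800 + 672) / 5017 × 100 = 2472 / 5017 × 100 = 49.3

Old-age dependency ratio: 13.4
Total dependency ratio: 49.3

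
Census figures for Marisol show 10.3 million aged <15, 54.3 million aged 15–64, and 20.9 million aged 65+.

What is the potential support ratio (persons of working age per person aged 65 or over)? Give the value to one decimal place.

Potential support ratio: 2.6

Potential support ratio = 54.3 / 20.9 = 2.6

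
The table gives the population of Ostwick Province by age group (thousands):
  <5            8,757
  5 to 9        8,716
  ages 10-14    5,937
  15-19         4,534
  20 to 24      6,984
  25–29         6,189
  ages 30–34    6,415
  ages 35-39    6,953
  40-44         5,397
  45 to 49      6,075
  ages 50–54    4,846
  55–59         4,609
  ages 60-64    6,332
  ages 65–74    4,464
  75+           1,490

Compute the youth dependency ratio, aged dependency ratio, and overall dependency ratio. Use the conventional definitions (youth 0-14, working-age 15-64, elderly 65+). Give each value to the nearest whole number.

0–14: 8,757 + 8,716 + 5,937 = 23,410
15–64: 4,534 + 6,984 + 6,189 + 6,415 + 6,953 + 5,397 + 6,075 + 4,846 + 4,609 + 6,332 = 58,334
65+: 4,464 + 1,490 = 5,954
Youth dependency ratio = 23,410 / 58,334 × 100 = 40
Old-age dependency ratio = 5,954 / 58,334 × 100 = 10
Total dependency ratio = (23,410 + 5,954) / 58,334 × 100 = 29,364 / 58,334 × 100 = 50

Youth dependency ratio: 40
Old-age dependency ratio: 10
Total dependency ratio: 50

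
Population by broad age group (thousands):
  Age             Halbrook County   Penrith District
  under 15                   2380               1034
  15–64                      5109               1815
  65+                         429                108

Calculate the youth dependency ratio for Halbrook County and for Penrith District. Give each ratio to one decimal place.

Halbrook County: 2380 / 5109 × 100 = 46.6
Penrith District: 1034 / 1815 × 100 = 57.0

Halbrook County: 46.6
Penrith District: 57.0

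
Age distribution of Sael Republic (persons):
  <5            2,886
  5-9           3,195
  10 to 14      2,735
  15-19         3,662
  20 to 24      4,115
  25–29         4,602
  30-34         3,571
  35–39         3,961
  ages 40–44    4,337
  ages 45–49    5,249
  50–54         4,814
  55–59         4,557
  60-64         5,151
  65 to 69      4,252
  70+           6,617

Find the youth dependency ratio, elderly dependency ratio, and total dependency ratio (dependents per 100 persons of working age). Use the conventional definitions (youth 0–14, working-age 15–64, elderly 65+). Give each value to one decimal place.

Youth dependency ratio: 20.0
Old-age dependency ratio: 24.7
Total dependency ratio: 44.7

0–14: 2,886 + 3,195 + 2,735 = 8,816
15–64: 3,662 + 4,115 + 4,602 + 3,571 + 3,961 + 4,337 + 5,249 + 4,814 + 4,557 + 5,151 = 44,019
65+: 4,252 + 6,617 = 10,869
Youth dependency ratio = 8,816 / 44,019 × 100 = 20.0
Old-age dependency ratio = 10,869 / 44,019 × 100 = 24.7
Total dependency ratio = (8,816 + 10,869) / 44,019 × 100 = 19,685 / 44,019 × 100 = 44.7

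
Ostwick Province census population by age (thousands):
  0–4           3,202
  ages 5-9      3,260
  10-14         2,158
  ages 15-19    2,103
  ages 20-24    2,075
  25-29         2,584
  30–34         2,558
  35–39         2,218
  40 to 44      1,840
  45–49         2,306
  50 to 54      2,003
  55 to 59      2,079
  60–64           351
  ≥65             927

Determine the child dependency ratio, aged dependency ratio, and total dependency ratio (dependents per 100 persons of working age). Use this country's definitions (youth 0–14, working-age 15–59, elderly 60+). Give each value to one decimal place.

0–14: 3,202 + 3,260 + 2,158 = 8,620
15–59: 2,103 + 2,075 + 2,584 + 2,558 + 2,218 + 1,840 + 2,306 + 2,003 + 2,079 = 19,766
60+: 351 + 927 = 1,278
Youth dependency ratio = 8,620 / 19,766 × 100 = 43.6
Old-age dependency ratio = 1,278 / 19,766 × 100 = 6.5
Total dependency ratio = (8,620 + 1,278) / 19,766 × 100 = 9,898 / 19,766 × 100 = 50.1

Youth dependency ratio: 43.6
Old-age dependency ratio: 6.5
Total dependency ratio: 50.1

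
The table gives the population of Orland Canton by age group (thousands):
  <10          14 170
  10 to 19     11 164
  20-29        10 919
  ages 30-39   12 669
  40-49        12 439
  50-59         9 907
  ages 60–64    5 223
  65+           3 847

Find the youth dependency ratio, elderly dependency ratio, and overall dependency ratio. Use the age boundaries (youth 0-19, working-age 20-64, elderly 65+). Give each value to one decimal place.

Youth dependency ratio: 49.5
Old-age dependency ratio: 7.5
Total dependency ratio: 57.0

0–19: 14 170 + 11 164 = 25 334
20–64: 10 919 + 12 669 + 12 439 + 9 907 + 5 223 = 51 157
65+: 3 847
Youth dependency ratio = 25 334 / 51 157 × 100 = 49.5
Old-age dependency ratio = 3 847 / 51 157 × 100 = 7.5
Total dependency ratio = (25 334 + 3 847) / 51 157 × 100 = 29 181 / 51 157 × 100 = 57.0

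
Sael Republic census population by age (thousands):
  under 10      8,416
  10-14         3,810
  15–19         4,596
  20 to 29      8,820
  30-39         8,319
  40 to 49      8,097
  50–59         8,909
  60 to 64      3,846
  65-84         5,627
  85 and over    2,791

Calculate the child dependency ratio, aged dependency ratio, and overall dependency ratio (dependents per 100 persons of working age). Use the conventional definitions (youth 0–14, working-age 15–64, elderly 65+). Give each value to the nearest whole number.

Youth dependency ratio: 29
Old-age dependency ratio: 20
Total dependency ratio: 48

0–14: 8,416 + 3,810 = 12,226
15–64: 4,596 + 8,820 + 8,319 + 8,097 + 8,909 + 3,846 = 42,587
65+: 5,627 + 2,791 = 8,418
Youth dependency ratio = 12,226 / 42,587 × 100 = 29
Old-age dependency ratio = 8,418 / 42,587 × 100 = 20
Total dependency ratio = (12,226 + 8,418) / 42,587 × 100 = 20,644 / 42,587 × 100 = 48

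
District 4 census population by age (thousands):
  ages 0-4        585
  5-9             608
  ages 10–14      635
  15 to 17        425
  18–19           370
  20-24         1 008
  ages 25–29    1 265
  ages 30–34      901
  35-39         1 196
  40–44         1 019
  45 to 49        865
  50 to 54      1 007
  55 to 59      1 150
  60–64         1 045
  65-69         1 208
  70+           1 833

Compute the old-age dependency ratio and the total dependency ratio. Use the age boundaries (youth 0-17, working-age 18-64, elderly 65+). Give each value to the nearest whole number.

0–17: 585 + 608 + 635 + 425 = 2 253
18–64: 370 + 1 008 + 1 265 + 901 + 1 196 + 1 019 + 865 + 1 007 + 1 150 + 1 045 = 9 826
65+: 1 208 + 1 833 = 3 041
Old-age dependency ratio = 3 041 / 9 826 × 100 = 31
Total dependency ratio = (2 253 + 3 041) / 9 826 × 100 = 5 294 / 9 826 × 100 = 54

Old-age dependency ratio: 31
Total dependency ratio: 54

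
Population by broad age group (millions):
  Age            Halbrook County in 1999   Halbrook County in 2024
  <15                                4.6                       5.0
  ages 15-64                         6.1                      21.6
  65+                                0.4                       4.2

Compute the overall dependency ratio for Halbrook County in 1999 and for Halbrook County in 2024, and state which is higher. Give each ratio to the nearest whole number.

Halbrook County in 1999: (4.6 + 0.4) / 6.1 × 100 = 5.0 / 6.1 × 100 = 82
Halbrook County in 2024: (5.0 + 4.2) / 21.6 × 100 = 9.2 / 21.6 × 100 = 43

Halbrook County in 1999: 82
Halbrook County in 2024: 43
Higher: Halbrook County in 1999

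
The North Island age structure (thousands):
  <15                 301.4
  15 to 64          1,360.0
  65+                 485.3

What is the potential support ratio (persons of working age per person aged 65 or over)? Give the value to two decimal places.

Potential support ratio: 2.80

Potential support ratio = 1,360.0 / 485.3 = 2.80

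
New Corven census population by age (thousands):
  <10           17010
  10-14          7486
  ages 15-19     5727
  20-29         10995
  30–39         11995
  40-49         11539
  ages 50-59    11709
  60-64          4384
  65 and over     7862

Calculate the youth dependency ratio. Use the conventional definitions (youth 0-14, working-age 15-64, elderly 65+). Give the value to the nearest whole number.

0–14: 17010 + 7486 = 24496
15–64: 5727 + 10995 + 11995 + 11539 + 11709 + 4384 = 56349
65+: 7862
Youth dependency ratio = 24496 / 56349 × 100 = 43

Youth dependency ratio: 43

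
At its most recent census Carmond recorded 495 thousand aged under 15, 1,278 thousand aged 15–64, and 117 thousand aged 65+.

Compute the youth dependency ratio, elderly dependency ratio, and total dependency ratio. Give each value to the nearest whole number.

Youth dependency ratio: 39
Old-age dependency ratio: 9
Total dependency ratio: 48

Youth dependency ratio = 495 / 1,278 × 100 = 39
Old-age dependency ratio = 117 / 1,278 × 100 = 9
Total dependency ratio = (495 + 117) / 1,278 × 100 = 612 / 1,278 × 100 = 48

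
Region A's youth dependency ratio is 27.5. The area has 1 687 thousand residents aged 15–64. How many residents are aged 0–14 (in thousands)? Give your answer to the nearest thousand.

Youth dependency ratio = youth / working-age × 100
27.5 = Y / 1 687 × 100
⇒ 464

Aged 0–14: 464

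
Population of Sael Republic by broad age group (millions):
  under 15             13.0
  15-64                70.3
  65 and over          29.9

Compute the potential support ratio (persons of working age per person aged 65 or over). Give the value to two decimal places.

Potential support ratio: 2.35

Potential support ratio = 70.3 / 29.9 = 2.35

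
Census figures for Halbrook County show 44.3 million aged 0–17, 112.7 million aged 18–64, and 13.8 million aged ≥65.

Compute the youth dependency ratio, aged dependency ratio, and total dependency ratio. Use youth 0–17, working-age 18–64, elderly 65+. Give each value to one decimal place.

Youth dependency ratio = 44.3 / 112.7 × 100 = 39.3
Old-age dependency ratio = 13.8 / 112.7 × 100 = 12.2
Total dependency ratio = (44.3 + 13.8) / 112.7 × 100 = 58.1 / 112.7 × 100 = 51.6

Youth dependency ratio: 39.3
Old-age dependency ratio: 12.2
Total dependency ratio: 51.6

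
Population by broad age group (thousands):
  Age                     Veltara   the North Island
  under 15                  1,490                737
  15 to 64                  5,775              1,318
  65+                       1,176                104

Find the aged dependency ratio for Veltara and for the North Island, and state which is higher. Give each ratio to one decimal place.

Veltara: 1,176 / 5,775 × 100 = 20.4
the North Island: 104 / 1,318 × 100 = 7.9

Veltara: 20.4
the North Island: 7.9
Higher: Veltara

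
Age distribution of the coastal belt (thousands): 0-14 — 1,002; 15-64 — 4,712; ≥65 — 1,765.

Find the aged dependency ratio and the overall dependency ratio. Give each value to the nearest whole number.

Old-age dependency ratio: 37
Total dependency ratio: 59

Old-age dependency ratio = 1,765 / 4,712 × 100 = 37
Total dependency ratio = (1,002 + 1,765) / 4,712 × 100 = 2,767 / 4,712 × 100 = 59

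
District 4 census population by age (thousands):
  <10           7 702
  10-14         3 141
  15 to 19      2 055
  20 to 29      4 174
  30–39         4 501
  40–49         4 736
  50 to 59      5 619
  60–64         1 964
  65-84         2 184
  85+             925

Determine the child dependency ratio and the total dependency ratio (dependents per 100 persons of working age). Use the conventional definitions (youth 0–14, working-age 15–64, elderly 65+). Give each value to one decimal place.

0–14: 7 702 + 3 141 = 10 843
15–64: 2 055 + 4 174 + 4 501 + 4 736 + 5 619 + 1 964 = 23 049
65+: 2 184 + 925 = 3 109
Youth dependency ratio = 10 843 / 23 049 × 100 = 47.0
Total dependency ratio = (10 843 + 3 109) / 23 049 × 100 = 13 952 / 23 049 × 100 = 60.5

Youth dependency ratio: 47.0
Total dependency ratio: 60.5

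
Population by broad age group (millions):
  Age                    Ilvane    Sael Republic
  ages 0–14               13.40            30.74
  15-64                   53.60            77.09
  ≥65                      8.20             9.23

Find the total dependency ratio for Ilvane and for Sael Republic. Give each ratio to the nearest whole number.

Ilvane: (13.40 + 8.20) / 53.60 × 100 = 21.60 / 53.60 × 100 = 40
Sael Republic: (30.74 + 9.23) / 77.09 × 100 = 39.97 / 77.09 × 100 = 52

Ilvane: 40
Sael Republic: 52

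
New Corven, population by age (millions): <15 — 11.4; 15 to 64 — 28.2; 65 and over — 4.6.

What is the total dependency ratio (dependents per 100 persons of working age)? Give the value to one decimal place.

Total dependency ratio = (11.4 + 4.6) / 28.2 × 100 = 16.0 / 28.2 × 100 = 56.7

Total dependency ratio: 56.7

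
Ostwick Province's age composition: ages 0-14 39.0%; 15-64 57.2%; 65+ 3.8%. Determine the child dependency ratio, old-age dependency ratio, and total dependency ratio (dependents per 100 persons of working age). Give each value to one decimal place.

Youth dependency ratio: 68.2
Old-age dependency ratio: 6.6
Total dependency ratio: 74.8

Youth dependency ratio = 39.0 / 57.2 × 100 = 68.2
Old-age dependency ratio = 3.8 / 57.2 × 100 = 6.6
Total dependency ratio = (39.0 + 3.8) / 57.2 × 100 = 42.8 / 57.2 × 100 = 74.8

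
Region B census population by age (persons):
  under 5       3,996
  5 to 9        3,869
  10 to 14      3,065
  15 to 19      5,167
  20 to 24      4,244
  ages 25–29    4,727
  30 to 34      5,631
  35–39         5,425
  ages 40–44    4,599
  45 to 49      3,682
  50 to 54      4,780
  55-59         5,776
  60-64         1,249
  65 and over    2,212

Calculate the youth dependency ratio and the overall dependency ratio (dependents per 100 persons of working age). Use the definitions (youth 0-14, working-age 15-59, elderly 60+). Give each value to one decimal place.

Youth dependency ratio: 24.8
Total dependency ratio: 32.7

0–14: 3,996 + 3,869 + 3,065 = 10,930
15–59: 5,167 + 4,244 + 4,727 + 5,631 + 5,425 + 4,599 + 3,682 + 4,780 + 5,776 = 44,031
60+: 1,249 + 2,212 = 3,461
Youth dependency ratio = 10,930 / 44,031 × 100 = 24.8
Total dependency ratio = (10,930 + 3,461) / 44,031 × 100 = 14,391 / 44,031 × 100 = 32.7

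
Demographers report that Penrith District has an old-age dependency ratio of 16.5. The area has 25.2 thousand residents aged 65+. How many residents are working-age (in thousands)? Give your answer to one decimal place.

Old-age dependency ratio = elderly / working-age × 100
16.5 = 25.2 / W × 100
⇒ 152.7

Working-age: 152.7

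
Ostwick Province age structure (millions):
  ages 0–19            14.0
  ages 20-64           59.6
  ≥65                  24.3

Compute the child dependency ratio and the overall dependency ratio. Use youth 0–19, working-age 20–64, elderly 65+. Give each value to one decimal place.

Youth dependency ratio: 23.5
Total dependency ratio: 64.3

Youth dependency ratio = 14.0 / 59.6 × 100 = 23.5
Total dependency ratio = (14.0 + 24.3) / 59.6 × 100 = 38.3 / 59.6 × 100 = 64.3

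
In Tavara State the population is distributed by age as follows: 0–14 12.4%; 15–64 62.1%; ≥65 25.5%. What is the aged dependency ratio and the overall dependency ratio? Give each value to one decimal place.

Old-age dependency ratio = 25.5 / 62.1 × 100 = 41.1
Total dependency ratio = (12.4 + 25.5) / 62.1 × 100 = 37.9 / 62.1 × 100 = 61.0

Old-age dependency ratio: 41.1
Total dependency ratio: 61.0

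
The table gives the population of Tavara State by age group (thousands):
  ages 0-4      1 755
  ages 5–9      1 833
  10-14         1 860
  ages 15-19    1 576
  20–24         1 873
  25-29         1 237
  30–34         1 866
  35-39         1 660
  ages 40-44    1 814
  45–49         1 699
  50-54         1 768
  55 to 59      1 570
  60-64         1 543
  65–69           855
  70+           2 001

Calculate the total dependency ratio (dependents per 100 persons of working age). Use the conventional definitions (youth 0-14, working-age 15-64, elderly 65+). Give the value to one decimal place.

0–14: 1 755 + 1 833 + 1 860 = 5 448
15–64: 1 576 + 1 873 + 1 237 + 1 866 + 1 660 + 1 814 + 1 699 + 1 768 + 1 570 + 1 543 = 16 606
65+: 855 + 2 001 = 2 856
Total dependency ratio = (5 448 + 2 856) / 16 606 × 100 = 8 304 / 16 606 × 100 = 50.0

Total dependency ratio: 50.0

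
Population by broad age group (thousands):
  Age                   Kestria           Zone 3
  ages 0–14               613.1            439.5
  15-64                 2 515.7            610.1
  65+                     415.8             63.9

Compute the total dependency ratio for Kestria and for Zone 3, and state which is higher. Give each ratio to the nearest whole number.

Kestria: 41
Zone 3: 83
Higher: Zone 3

Kestria: (613.1 + 415.8) / 2 515.7 × 100 = 1 028.9 / 2 515.7 × 100 = 41
Zone 3: (439.5 + 63.9) / 610.1 × 100 = 503.4 / 610.1 × 100 = 83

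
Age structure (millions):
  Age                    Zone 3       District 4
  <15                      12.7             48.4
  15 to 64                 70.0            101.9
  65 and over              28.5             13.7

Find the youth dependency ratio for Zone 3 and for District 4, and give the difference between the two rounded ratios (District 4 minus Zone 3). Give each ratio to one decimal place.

Zone 3: 18.1
District 4: 47.5
Difference: +29.4

Zone 3: 12.7 / 70.0 × 100 = 18.1
District 4: 48.4 / 101.9 × 100 = 47.5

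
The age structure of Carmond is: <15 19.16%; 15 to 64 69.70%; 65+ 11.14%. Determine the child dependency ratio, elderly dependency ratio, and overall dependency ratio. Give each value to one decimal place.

Youth dependency ratio: 27.5
Old-age dependency ratio: 16.0
Total dependency ratio: 43.5

Youth dependency ratio = 19.16 / 69.70 × 100 = 27.5
Old-age dependency ratio = 11.14 / 69.70 × 100 = 16.0
Total dependency ratio = (19.16 + 11.14) / 69.70 × 100 = 30.30 / 69.70 × 100 = 43.5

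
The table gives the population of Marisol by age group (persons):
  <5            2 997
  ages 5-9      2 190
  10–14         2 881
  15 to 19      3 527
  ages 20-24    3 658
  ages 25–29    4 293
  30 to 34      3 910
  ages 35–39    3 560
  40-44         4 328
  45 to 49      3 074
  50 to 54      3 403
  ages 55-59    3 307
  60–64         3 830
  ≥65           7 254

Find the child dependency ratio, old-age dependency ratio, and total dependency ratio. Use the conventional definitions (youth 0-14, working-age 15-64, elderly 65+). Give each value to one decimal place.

Youth dependency ratio: 21.9
Old-age dependency ratio: 19.7
Total dependency ratio: 41.5

0–14: 2 997 + 2 190 + 2 881 = 8 068
15–64: 3 527 + 3 658 + 4 293 + 3 910 + 3 560 + 4 328 + 3 074 + 3 403 + 3 307 + 3 830 = 36 890
65+: 7 254
Youth dependency ratio = 8 068 / 36 890 × 100 = 21.9
Old-age dependency ratio = 7 254 / 36 890 × 100 = 19.7
Total dependency ratio = (8 068 + 7 254) / 36 890 × 100 = 15 322 / 36 890 × 100 = 41.5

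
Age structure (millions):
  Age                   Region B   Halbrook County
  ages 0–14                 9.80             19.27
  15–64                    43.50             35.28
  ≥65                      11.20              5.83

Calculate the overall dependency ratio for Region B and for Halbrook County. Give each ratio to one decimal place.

Region B: (9.80 + 11.20) / 43.50 × 100 = 21.00 / 43.50 × 100 = 48.3
Halbrook County: (19.27 + 5.83) / 35.28 × 100 = 25.10 / 35.28 × 100 = 71.1

Region B: 48.3
Halbrook County: 71.1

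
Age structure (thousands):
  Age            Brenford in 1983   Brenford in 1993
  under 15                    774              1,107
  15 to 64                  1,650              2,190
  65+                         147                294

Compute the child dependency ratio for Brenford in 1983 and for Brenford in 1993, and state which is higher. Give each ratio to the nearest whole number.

Brenford in 1983: 47
Brenford in 1993: 51
Higher: Brenford in 1993

Brenford in 1983: 774 / 1,650 × 100 = 47
Brenford in 1993: 1,107 / 2,190 × 100 = 51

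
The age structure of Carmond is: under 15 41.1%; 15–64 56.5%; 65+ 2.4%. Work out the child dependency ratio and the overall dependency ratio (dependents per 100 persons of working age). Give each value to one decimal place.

Youth dependency ratio: 72.7
Total dependency ratio: 77.0

Youth dependency ratio = 41.1 / 56.5 × 100 = 72.7
Total dependency ratio = (41.1 + 2.4) / 56.5 × 100 = 43.5 / 56.5 × 100 = 77.0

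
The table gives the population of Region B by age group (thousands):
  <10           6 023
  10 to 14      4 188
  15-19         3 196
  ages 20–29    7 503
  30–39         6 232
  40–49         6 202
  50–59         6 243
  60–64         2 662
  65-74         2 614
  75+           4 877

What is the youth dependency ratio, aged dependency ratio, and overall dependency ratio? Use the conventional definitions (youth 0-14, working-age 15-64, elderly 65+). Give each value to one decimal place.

Youth dependency ratio: 31.9
Old-age dependency ratio: 23.4
Total dependency ratio: 55.3

0–14: 6 023 + 4 188 = 10 211
15–64: 3 196 + 7 503 + 6 232 + 6 202 + 6 243 + 2 662 = 32 038
65+: 2 614 + 4 877 = 7 491
Youth dependency ratio = 10 211 / 32 038 × 100 = 31.9
Old-age dependency ratio = 7 491 / 32 038 × 100 = 23.4
Total dependency ratio = (10 211 + 7 491) / 32 038 × 100 = 17 702 / 32 038 × 100 = 55.3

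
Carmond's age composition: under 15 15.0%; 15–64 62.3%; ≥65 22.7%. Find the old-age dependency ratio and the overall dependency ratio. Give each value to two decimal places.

Old-age dependency ratio = 22.7 / 62.3 × 100 = 36.44
Total dependency ratio = (15.0 + 22.7) / 62.3 × 100 = 37.7 / 62.3 × 100 = 60.51

Old-age dependency ratio: 36.44
Total dependency ratio: 60.51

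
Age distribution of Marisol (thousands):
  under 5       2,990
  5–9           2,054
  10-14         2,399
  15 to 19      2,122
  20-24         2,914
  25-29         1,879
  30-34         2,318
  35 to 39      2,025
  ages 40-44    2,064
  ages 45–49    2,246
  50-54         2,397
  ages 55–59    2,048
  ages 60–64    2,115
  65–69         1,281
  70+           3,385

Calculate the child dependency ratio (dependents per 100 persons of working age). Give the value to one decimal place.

0–14: 2,990 + 2,054 + 2,399 = 7,443
15–64: 2,122 + 2,914 + 1,879 + 2,318 + 2,025 + 2,064 + 2,246 + 2,397 + 2,048 + 2,115 = 22,128
65+: 1,281 + 3,385 = 4,666
Youth dependency ratio = 7,443 / 22,128 × 100 = 33.6

Youth dependency ratio: 33.6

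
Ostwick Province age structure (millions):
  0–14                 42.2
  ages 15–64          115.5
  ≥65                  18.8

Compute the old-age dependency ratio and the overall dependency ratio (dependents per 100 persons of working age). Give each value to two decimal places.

Old-age dependency ratio: 16.28
Total dependency ratio: 52.81

Old-age dependency ratio = 18.8 / 115.5 × 100 = 16.28
Total dependency ratio = (42.2 + 18.8) / 115.5 × 100 = 61.0 / 115.5 × 100 = 52.81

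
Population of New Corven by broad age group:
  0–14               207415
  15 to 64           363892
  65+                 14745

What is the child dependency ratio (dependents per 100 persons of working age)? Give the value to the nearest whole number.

Youth dependency ratio = 207415 / 363892 × 100 = 57

Youth dependency ratio: 57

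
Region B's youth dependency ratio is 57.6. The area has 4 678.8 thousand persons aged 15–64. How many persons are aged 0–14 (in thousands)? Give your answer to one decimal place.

Youth dependency ratio = youth / working-age × 100
57.6 = Y / 4 678.8 × 100
⇒ 2 695.0

Aged 0–14: 2 695.0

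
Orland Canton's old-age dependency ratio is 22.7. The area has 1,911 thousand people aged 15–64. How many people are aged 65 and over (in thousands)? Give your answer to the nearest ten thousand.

Aged 65 and over: 430

Old-age dependency ratio = elderly / working-age × 100
22.7 = E / 1,911 × 100
⇒ 430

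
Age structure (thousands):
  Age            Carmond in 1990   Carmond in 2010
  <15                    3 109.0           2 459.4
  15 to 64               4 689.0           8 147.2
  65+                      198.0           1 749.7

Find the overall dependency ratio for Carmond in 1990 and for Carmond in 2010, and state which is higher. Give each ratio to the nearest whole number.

Carmond in 1990: 71
Carmond in 2010: 52
Higher: Carmond in 1990

Carmond in 1990: (3 109.0 + 198.0) / 4 689.0 × 100 = 3 307.0 / 4 689.0 × 100 = 71
Carmond in 2010: (2 459.4 + 1 749.7) / 8 147.2 × 100 = 4 209.1 / 8 147.2 × 100 = 52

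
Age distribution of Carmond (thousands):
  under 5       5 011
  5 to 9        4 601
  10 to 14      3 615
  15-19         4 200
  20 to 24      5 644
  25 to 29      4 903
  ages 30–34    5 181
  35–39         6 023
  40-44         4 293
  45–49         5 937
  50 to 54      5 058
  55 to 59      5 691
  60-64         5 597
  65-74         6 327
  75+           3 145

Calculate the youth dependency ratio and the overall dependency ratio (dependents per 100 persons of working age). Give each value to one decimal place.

Youth dependency ratio: 25.2
Total dependency ratio: 43.2

0–14: 5 011 + 4 601 + 3 615 = 13 227
15–64: 4 200 + 5 644 + 4 903 + 5 181 + 6 023 + 4 293 + 5 937 + 5 058 + 5 691 + 5 597 = 52 527
65+: 6 327 + 3 145 = 9 472
Youth dependency ratio = 13 227 / 52 527 × 100 = 25.2
Total dependency ratio = (13 227 + 9 472) / 52 527 × 100 = 22 699 / 52 527 × 100 = 43.2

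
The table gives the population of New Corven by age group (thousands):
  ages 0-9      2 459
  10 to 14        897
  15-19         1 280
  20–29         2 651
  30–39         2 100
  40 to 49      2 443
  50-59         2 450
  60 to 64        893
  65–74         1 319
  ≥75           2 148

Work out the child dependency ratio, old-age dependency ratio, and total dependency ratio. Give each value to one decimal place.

0–14: 2 459 + 897 = 3 356
15–64: 1 280 + 2 651 + 2 100 + 2 443 + 2 450 + 893 = 11 817
65+: 1 319 + 2 148 = 3 467
Youth dependency ratio = 3 356 / 11 817 × 100 = 28.4
Old-age dependency ratio = 3 467 / 11 817 × 100 = 29.3
Total dependency ratio = (3 356 + 3 467) / 11 817 × 100 = 6 823 / 11 817 × 100 = 57.7

Youth dependency ratio: 28.4
Old-age dependency ratio: 29.3
Total dependency ratio: 57.7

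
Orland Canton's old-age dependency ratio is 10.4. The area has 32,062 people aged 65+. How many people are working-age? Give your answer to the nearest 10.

Working-age: 308,290

Old-age dependency ratio = elderly / working-age × 100
10.4 = 32,062 / W × 100
⇒ 308,290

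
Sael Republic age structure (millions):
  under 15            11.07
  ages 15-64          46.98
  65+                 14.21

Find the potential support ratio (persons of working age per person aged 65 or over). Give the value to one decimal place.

Potential support ratio: 3.3

Potential support ratio = 46.98 / 14.21 = 3.3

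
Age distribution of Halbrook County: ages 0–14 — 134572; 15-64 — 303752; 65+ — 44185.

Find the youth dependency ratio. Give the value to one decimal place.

Youth dependency ratio: 44.3

Youth dependency ratio = 134572 / 303752 × 100 = 44.3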